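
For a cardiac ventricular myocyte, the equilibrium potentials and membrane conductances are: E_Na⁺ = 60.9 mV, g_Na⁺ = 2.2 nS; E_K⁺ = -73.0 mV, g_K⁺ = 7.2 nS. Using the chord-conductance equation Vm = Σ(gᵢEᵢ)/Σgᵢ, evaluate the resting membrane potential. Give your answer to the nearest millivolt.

Σ gᵢEᵢ = 2.2·(60.9) + 7.2·(-73.0) = -391.62
Σ gᵢ = 2.2 + 7.2 = 9.4
Vm = -391.62 / 9.4 = -41.66 mV

-42 mV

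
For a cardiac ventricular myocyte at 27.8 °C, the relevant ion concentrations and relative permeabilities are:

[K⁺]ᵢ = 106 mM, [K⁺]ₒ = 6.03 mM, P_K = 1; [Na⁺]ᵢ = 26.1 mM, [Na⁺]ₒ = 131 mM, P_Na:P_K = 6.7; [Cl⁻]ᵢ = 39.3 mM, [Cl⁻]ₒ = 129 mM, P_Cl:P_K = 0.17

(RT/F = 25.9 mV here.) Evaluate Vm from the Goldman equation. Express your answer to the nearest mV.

Vm = 25.9 · ln[(Σ P·[cation]ₒ + Σ P·[anion]ᵢ) / (Σ P·[cation]ᵢ + Σ P·[anion]ₒ)]
Numerator = 1×6.03 + 6.7×131 + 0.17×39.3 = 890.4
Denominator = 1×106 + 6.7×26.1 + 0.17×129 = 302.8
Vm = 25.9 · ln(2.9406) = 25.9 × (1.0786) = 27.94 mV

28 mV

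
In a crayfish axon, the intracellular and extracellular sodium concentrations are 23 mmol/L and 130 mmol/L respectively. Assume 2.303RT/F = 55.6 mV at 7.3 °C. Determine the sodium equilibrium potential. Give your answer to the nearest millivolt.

42 mV

E = (55.6/z) · log₁₀([Na⁺]_out/[Na⁺]_in) with z = +1.
= (55.6/1) · log₁₀(130/23) = 55.60 · log₁₀(5.652)
= 55.60 · (0.7522) = 41.82 mV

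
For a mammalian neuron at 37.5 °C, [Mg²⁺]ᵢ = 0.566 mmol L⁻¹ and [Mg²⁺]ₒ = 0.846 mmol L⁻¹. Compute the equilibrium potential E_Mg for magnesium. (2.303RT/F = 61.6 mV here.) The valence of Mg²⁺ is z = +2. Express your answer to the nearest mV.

E = (61.6/z) · log₁₀([Mg²⁺]_out/[Mg²⁺]_in) with z = +2.
= (61.6/2) · log₁₀(0.846/0.566) = 30.80 · log₁₀(1.495)
= 30.80 · (0.1746) = 5.38 mV

5 mV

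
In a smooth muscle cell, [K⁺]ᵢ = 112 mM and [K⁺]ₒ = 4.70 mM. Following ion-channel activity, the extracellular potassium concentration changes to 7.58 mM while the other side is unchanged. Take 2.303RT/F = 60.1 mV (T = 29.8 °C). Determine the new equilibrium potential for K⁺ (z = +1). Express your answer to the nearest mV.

After the shift: [K⁺]_out = 7.58, [K⁺]_in = 112 mM.
E_new = (60.1/1)·log₁₀(7.58/112) = 60.10 · (-1.1695) = -70.29 mV

-70 mV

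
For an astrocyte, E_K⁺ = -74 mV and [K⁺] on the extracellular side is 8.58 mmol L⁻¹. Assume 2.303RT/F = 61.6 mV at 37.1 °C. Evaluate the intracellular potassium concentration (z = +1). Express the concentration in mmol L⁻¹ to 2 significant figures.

Nernst: E = (61.6/1) · log₁₀([out]/[in]), so log₁₀([out]/[in]) = -74.0 × 1 / 61.6 = -1.2013.
[out]/[in] = 10^(-1.2013) = 0.06291.
[in] = 8.58 / 0.06291 = 136.4 mmol L⁻¹.

140 mmol L⁻¹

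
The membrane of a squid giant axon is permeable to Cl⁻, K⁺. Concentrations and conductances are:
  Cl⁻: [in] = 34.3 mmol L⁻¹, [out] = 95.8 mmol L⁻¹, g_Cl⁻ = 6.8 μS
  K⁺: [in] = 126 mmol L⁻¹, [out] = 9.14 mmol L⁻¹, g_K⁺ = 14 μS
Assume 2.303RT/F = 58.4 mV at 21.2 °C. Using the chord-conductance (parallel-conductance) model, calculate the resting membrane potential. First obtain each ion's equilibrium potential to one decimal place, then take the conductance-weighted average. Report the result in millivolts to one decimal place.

-53.3 mV

E_Cl⁻ = (58.4/-1)·log₁₀(95.8/34.3) = -26.1 mV
E_K⁺ = (58.4/1)·log₁₀(9.14/126) = -66.5 mV
Vm = (Σ gᵢEᵢ)/(Σ gᵢ) = (6.8·-26.1 + 14·-66.5) / (6.8 + 14)
= -1108.48 / 20.8 = -53.29 mV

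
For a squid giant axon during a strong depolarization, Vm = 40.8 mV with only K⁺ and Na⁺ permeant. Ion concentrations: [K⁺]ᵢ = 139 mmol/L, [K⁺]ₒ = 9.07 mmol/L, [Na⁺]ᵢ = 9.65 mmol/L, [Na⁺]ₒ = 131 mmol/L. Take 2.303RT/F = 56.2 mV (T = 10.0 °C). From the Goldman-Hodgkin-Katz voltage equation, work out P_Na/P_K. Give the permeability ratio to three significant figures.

Let α = P_Na/P_K. GHK: Vm = 56.2·log₁₀[(Kₒ + α·Naₒ)/(Kᵢ + α·Naᵢ)].
10^(Vm/56.2) = 10^(40.8/56.2) = 5.3208
So 5.3208·(Kᵢ + α·Naᵢ) = Kₒ + α·Naₒ → α = (5.3208·139.0 − 9.07) / (131.0 − 5.3208·9.65)
α = (739.6 − 9.07) / (131.0 − 51.35) = 730.5/79.65 = 9.171

9.17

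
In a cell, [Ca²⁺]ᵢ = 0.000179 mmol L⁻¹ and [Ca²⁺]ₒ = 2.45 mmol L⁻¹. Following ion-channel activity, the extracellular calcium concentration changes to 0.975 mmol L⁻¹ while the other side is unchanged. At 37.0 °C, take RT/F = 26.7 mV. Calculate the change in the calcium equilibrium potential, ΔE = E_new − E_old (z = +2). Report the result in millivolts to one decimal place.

-12.3 mV

E_old = (26.7/2)·ln(2.45/0.000179) = 127.15 mV
E_new = (26.7/2)·ln(0.975/0.000179) = 114.85 mV
ΔE = 114.85 − (127.15) = -12.30 mV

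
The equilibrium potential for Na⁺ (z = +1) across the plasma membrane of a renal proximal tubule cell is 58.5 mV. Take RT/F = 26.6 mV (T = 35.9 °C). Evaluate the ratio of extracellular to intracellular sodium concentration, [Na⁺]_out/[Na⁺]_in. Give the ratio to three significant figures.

ln([out]/[in]) = E·z/(26.6) = 58.5 × 1 / 26.6 = 2.1992
[out]/[in] = e^(2.1992) = 9.018

9.02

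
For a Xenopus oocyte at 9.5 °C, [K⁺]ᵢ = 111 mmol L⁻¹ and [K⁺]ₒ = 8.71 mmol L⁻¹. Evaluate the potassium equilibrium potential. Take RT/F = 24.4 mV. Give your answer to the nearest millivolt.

E = (24.4/z) · ln([K⁺]_out/[K⁺]_in) with z = +1.
= (24.4/1) · ln(8.71/111) = 24.40 · ln(0.07847)
= 24.40 · (-2.5451) = -62.10 mV

-62 mV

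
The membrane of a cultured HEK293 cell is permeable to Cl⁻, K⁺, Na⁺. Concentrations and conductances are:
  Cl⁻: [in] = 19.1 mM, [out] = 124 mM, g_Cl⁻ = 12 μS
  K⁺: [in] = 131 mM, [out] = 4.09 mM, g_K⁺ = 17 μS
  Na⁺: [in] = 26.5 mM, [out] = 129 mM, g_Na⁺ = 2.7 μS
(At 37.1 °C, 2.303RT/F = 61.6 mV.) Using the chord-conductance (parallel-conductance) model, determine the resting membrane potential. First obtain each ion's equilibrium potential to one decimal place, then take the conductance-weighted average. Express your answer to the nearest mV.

-65 mV

E_Cl⁻ = (61.6/-1)·log₁₀(124/19.1) = -50.0 mV
E_K⁺ = (61.6/1)·log₁₀(4.09/131) = -92.7 mV
E_Na⁺ = (61.6/1)·log₁₀(129/26.5) = 42.3 mV
Vm = (Σ gᵢEᵢ)/(Σ gᵢ) = (12·-50.0 + 17·-92.7 + 2.7·42.3) / (12 + 17 + 2.7)
= -2061.69 / 31.7 = -65.04 mV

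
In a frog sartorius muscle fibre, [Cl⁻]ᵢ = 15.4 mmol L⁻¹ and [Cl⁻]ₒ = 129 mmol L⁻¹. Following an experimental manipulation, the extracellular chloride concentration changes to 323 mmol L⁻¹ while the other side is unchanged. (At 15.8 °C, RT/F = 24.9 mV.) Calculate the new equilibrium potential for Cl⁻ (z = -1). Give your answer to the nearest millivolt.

After the shift: [Cl⁻]_out = 323, [Cl⁻]_in = 15.4 mmol L⁻¹.
E_new = (24.9/-1)·ln(323/15.4) = -24.90 · (3.0433) = -75.78 mV

-76 mV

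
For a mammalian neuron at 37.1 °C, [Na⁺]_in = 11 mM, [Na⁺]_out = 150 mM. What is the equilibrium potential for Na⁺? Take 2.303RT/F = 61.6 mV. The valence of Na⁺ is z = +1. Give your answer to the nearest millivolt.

E = (61.6/z) · log₁₀([Na⁺]_out/[Na⁺]_in) with z = +1.
= (61.6/1) · log₁₀(150/11) = 61.60 · log₁₀(13.64)
= 61.60 · (1.1347) = 69.90 mV

70 mV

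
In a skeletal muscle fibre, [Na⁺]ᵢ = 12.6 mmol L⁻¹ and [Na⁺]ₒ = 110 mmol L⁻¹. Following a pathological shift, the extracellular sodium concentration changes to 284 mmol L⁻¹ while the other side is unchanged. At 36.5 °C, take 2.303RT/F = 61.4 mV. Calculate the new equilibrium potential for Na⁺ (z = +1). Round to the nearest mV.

83 mV

After the shift: [Na⁺]_out = 284, [Na⁺]_in = 12.6 mmol L⁻¹.
E_new = (61.4/1)·log₁₀(284/12.6) = 61.40 · (1.3529) = 83.07 mV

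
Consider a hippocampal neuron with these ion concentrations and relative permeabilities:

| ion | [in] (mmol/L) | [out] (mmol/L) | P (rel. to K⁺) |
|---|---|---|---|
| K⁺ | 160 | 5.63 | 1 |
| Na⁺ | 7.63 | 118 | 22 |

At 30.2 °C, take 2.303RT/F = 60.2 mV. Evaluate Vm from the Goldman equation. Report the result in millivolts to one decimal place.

Vm = 60.2 · log₁₀[(Σ P·[cation]ₒ + Σ P·[anion]ᵢ) / (Σ P·[cation]ᵢ + Σ P·[anion]ₒ)]
Numerator = 1×5.63 + 22×118 = 2602
Denominator = 1×160 + 22×7.63 = 327.9
Vm = 60.2 · log₁₀(7.9352) = 60.2 × (0.8996) = 54.15 mV

54.2 mV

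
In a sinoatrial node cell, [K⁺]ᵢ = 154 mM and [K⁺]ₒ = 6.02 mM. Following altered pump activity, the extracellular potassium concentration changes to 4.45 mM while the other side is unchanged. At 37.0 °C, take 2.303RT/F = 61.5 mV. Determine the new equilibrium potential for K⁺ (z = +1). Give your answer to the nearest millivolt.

-95 mV

After the shift: [K⁺]_out = 4.45, [K⁺]_in = 154 mM.
E_new = (61.5/1)·log₁₀(4.45/154) = 61.50 · (-1.5392) = -94.66 mV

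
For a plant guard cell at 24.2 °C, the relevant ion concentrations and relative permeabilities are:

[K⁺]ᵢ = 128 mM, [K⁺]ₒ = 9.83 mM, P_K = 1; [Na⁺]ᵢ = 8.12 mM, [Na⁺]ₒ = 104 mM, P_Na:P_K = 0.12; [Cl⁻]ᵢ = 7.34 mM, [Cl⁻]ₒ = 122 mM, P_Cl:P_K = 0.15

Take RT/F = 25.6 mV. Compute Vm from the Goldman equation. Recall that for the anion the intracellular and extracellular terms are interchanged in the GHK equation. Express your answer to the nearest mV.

Vm = 25.6 · ln[(Σ P·[cation]ₒ + Σ P·[anion]ᵢ) / (Σ P·[cation]ᵢ + Σ P·[anion]ₒ)]
Numerator = 1×9.83 + 0.12×104 + 0.15×7.34 = 23.41
Denominator = 1×128 + 0.12×8.12 + 0.15×122 = 147.3
Vm = 25.6 · ln(0.15896) = 25.6 × (-1.8391) = -47.08 mV

-47 mV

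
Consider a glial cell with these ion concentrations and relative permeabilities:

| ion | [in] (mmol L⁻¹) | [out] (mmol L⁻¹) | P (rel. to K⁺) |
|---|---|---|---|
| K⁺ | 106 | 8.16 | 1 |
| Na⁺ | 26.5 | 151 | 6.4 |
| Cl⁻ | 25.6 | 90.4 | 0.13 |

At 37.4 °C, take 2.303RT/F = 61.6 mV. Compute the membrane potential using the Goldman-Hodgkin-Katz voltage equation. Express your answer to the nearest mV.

33 mV

Vm = 61.6 · log₁₀[(Σ P·[cation]ₒ + Σ P·[anion]ᵢ) / (Σ P·[cation]ᵢ + Σ P·[anion]ₒ)]
Numerator = 1×8.16 + 6.4×151 + 0.13×25.6 = 977.9
Denominator = 1×106 + 6.4×26.5 + 0.13×90.4 = 287.4
Vm = 61.6 · log₁₀(3.4031) = 61.6 × (0.5319) = 32.76 mV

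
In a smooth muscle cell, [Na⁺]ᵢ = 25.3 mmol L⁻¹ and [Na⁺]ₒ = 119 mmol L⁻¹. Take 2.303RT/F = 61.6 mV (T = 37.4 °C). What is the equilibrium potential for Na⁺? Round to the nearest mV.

41 mV

E = (61.6/z) · log₁₀([Na⁺]_out/[Na⁺]_in) with z = +1.
= (61.6/1) · log₁₀(119/25.3) = 61.60 · log₁₀(4.704)
= 61.60 · (0.6724) = 41.42 mV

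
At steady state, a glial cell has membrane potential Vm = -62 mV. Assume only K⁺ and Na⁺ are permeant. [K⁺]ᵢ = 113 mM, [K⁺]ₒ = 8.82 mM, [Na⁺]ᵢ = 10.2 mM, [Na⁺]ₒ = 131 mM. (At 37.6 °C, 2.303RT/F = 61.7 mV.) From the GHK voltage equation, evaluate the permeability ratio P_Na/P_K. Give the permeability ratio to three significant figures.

0.0181

Let α = P_Na/P_K. GHK: Vm = 61.7·log₁₀[(Kₒ + α·Naₒ)/(Kᵢ + α·Naᵢ)].
10^(Vm/61.7) = 10^(-62.0/61.7) = 0.098887
So 0.098887·(Kᵢ + α·Naᵢ) = Kₒ + α·Naₒ → α = (0.098887·113.0 − 8.82) / (131.0 − 0.098887·10.2)
α = (11.17 − 8.82) / (131.0 − 1.009) = 2.354/130 = 0.01811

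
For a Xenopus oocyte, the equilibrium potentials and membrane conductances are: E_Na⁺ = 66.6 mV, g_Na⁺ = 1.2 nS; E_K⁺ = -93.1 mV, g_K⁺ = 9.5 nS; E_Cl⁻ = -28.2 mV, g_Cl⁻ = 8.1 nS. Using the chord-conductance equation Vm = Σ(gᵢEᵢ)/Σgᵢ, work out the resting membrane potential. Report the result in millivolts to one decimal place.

Σ gᵢEᵢ = 1.2·(66.6) + 9.5·(-93.1) + 8.1·(-28.2) = -1032.95
Σ gᵢ = 1.2 + 9.5 + 8.1 = 18.8
Vm = -1032.95 / 18.8 = -54.94 mV

-54.9 mV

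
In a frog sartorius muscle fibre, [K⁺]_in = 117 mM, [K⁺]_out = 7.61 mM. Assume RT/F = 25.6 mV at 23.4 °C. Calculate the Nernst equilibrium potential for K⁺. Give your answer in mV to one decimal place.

E = (25.6/z) · ln([K⁺]_out/[K⁺]_in) with z = +1.
= (25.6/1) · ln(7.61/117) = 25.60 · ln(0.06504)
= 25.60 · (-2.7327) = -69.96 mV

-70.0 mV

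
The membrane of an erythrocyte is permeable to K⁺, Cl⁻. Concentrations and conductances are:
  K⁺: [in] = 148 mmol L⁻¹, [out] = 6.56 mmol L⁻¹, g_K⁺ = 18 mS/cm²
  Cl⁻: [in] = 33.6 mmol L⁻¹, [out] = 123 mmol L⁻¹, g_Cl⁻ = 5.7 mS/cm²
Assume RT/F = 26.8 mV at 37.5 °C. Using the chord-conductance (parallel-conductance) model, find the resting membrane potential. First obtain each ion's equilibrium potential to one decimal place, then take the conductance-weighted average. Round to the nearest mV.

E_K⁺ = (26.8/1)·ln(6.56/148) = -83.5 mV
E_Cl⁻ = (26.8/-1)·ln(123/33.6) = -34.8 mV
Vm = (Σ gᵢEᵢ)/(Σ gᵢ) = (18·-83.5 + 5.7·-34.8) / (18 + 5.7)
= -1701.36 / 23.7 = -71.79 mV

-72 mV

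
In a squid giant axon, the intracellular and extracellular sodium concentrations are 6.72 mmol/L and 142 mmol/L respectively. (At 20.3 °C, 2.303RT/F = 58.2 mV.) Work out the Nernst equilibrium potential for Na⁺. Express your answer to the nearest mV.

77 mV

E = (58.2/z) · log₁₀([Na⁺]_out/[Na⁺]_in) with z = +1.
= (58.2/1) · log₁₀(142/6.72) = 58.20 · log₁₀(21.13)
= 58.20 · (1.3249) = 77.11 mV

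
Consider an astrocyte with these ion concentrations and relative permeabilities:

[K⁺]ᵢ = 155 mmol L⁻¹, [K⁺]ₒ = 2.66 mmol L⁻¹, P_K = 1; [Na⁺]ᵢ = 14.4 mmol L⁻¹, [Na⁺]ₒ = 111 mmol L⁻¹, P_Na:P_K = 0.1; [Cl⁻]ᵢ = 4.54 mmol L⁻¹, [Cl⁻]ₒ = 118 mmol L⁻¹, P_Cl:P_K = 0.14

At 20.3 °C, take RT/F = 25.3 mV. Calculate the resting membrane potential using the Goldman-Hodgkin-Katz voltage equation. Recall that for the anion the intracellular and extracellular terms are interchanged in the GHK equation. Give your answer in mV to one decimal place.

-62.9 mV

Vm = 25.3 · ln[(Σ P·[cation]ₒ + Σ P·[anion]ᵢ) / (Σ P·[cation]ᵢ + Σ P·[anion]ₒ)]
Numerator = 1×2.66 + 0.1×111 + 0.14×4.54 = 14.4
Denominator = 1×155 + 0.1×14.4 + 0.14×118 = 173
Vm = 25.3 · ln(0.083231) = 25.3 × (-2.4861) = -62.90 mV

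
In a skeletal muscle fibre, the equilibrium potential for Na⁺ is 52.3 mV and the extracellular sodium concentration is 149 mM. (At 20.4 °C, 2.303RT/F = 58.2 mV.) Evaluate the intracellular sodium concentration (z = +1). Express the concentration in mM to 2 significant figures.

Nernst: E = (58.2/1) · log₁₀([out]/[in]), so log₁₀([out]/[in]) = 52.3 × 1 / 58.2 = 0.8986.
[out]/[in] = 10^(0.8986) = 7.918.
[in] = 149 / 7.918 = 18.82 mM.

19 mM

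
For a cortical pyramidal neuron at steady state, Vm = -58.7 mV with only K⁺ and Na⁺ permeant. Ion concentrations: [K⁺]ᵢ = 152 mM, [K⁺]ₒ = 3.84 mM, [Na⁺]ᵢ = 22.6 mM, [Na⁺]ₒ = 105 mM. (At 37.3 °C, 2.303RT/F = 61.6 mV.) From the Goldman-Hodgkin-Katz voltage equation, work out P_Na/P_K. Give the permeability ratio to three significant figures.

Let α = P_Na/P_K. GHK: Vm = 61.6·log₁₀[(Kₒ + α·Naₒ)/(Kᵢ + α·Naᵢ)].
10^(Vm/61.6) = 10^(-58.7/61.6) = 0.11145
So 0.11145·(Kᵢ + α·Naᵢ) = Kₒ + α·Naₒ → α = (0.11145·152.0 − 3.84) / (105.0 − 0.11145·22.6)
α = (16.94 − 3.84) / (105.0 − 2.519) = 13.1/102.5 = 0.1278

0.128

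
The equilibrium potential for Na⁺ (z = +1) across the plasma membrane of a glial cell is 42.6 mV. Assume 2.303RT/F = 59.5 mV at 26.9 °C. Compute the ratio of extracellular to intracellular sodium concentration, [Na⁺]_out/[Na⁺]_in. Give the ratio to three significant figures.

5.20

log₁₀([out]/[in]) = E·z/(59.5) = 42.6 × 1 / 59.5 = 0.7160
[out]/[in] = 10^(0.7160) = 5.2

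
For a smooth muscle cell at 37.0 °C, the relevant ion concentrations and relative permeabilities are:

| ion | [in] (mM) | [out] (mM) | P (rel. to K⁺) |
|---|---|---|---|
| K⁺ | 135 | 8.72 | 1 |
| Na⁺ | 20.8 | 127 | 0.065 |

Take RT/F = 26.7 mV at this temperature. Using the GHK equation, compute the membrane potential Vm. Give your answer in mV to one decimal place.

-55.6 mV

Vm = 26.7 · ln[(Σ P·[cation]ₒ + Σ P·[anion]ᵢ) / (Σ P·[cation]ᵢ + Σ P·[anion]ₒ)]
Numerator = 1×8.72 + 0.065×127 = 16.98
Denominator = 1×135 + 0.065×20.8 = 136.4
Vm = 26.7 · ln(0.12449) = 26.7 × (-2.0835) = -55.63 mV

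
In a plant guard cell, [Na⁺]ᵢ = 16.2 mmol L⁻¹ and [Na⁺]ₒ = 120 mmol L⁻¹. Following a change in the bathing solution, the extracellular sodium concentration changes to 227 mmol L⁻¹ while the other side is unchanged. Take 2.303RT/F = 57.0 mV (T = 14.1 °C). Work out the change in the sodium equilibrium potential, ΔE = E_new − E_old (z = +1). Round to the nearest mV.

E_old = (57.0/1)·log₁₀(120/16.2) = 49.57 mV
E_new = (57.0/1)·log₁₀(227/16.2) = 65.35 mV
ΔE = 65.35 − (49.57) = 15.78 mV

16 mV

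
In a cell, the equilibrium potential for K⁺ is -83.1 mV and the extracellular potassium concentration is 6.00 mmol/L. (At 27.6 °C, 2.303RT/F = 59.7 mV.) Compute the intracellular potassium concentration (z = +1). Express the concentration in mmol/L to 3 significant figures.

Nernst: E = (59.7/1) · log₁₀([out]/[in]), so log₁₀([out]/[in]) = -83.1 × 1 / 59.7 = -1.3920.
[out]/[in] = 10^(-1.3920) = 0.04055.
[in] = 6.00 / 0.04055 = 147.9 mmol/L.

148 mmol/L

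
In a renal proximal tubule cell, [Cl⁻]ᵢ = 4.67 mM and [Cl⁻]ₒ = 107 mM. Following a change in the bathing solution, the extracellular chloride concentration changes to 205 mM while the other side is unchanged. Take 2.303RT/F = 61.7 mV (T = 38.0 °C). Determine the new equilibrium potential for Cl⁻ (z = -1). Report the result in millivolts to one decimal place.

-101.3 mV

After the shift: [Cl⁻]_out = 205, [Cl⁻]_in = 4.67 mM.
E_new = (61.7/-1)·log₁₀(205/4.67) = -61.70 · (1.6424) = -101.34 mV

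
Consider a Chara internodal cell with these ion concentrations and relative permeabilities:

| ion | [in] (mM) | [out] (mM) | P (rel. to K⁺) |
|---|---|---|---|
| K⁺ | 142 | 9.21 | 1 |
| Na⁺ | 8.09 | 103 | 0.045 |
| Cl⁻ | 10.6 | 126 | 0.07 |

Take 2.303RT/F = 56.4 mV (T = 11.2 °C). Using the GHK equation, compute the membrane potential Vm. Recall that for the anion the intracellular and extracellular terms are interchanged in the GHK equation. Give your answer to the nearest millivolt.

-57 mV

Vm = 56.4 · log₁₀[(Σ P·[cation]ₒ + Σ P·[anion]ᵢ) / (Σ P·[cation]ᵢ + Σ P·[anion]ₒ)]
Numerator = 1×9.21 + 0.045×103 + 0.07×10.6 = 14.59
Denominator = 1×142 + 0.045×8.09 + 0.07×126 = 151.2
Vm = 56.4 · log₁₀(0.096485) = 56.4 × (-1.0155) = -57.28 mV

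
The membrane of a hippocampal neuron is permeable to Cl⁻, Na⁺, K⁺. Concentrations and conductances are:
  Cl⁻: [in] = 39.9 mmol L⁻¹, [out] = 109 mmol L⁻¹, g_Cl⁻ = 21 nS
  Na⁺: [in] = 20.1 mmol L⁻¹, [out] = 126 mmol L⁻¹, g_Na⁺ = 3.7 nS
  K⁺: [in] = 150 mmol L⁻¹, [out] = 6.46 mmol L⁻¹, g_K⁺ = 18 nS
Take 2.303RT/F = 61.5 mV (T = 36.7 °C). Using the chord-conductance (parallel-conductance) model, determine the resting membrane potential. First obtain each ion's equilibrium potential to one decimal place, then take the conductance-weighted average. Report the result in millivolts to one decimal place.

E_Cl⁻ = (61.5/-1)·log₁₀(109/39.9) = -26.8 mV
E_Na⁺ = (61.5/1)·log₁₀(126/20.1) = 49.0 mV
E_K⁺ = (61.5/1)·log₁₀(6.46/150) = -84.0 mV
Vm = (Σ gᵢEᵢ)/(Σ gᵢ) = (21·-26.8 + 3.7·49.0 + 18·-84.0) / (21 + 3.7 + 18)
= -1893.50 / 42.7 = -44.34 mV

-44.3 mV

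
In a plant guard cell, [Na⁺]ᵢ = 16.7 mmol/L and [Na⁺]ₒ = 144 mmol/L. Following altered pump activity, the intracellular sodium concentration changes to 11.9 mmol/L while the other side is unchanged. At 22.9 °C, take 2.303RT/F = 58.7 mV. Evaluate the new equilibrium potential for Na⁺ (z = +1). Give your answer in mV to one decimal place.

After the shift: [Na⁺]_out = 144, [Na⁺]_in = 11.9 mmol/L.
E_new = (58.7/1)·log₁₀(144/11.9) = 58.70 · (1.0828) = 63.56 mV

63.6 mV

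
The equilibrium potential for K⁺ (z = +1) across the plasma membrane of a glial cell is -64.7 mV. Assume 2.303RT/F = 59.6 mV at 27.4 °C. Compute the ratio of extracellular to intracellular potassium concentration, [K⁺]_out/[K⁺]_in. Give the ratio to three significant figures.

0.0821

log₁₀([out]/[in]) = E·z/(59.6) = -64.7 × 1 / 59.6 = -1.0856
[out]/[in] = 10^(-1.0856) = 0.08212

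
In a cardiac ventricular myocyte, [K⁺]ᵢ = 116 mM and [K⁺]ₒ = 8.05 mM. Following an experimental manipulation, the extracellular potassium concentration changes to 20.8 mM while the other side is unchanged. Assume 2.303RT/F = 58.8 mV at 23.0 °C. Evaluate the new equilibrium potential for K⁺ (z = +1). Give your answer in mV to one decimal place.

After the shift: [K⁺]_out = 20.8, [K⁺]_in = 116 mM.
E_new = (58.8/1)·log₁₀(20.8/116) = 58.80 · (-0.7464) = -43.89 mV

-43.9 mV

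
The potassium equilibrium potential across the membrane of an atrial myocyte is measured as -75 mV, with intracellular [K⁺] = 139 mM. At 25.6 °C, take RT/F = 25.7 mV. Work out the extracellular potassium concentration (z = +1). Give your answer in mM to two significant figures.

7.5 mM

Nernst: E = (25.7/1) · ln([out]/[in]), so ln([out]/[in]) = -75.0 × 1 / 25.7 = -2.9183.
[out]/[in] = e^(-2.9183) = 0.05403.
[out] = 0.05403 × 139 = 7.51 mM.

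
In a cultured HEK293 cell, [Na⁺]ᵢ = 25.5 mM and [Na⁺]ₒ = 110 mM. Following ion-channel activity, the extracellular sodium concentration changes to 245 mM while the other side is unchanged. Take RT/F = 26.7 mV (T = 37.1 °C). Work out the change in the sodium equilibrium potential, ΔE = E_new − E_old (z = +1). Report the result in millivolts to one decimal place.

21.4 mV

E_old = (26.7/1)·ln(110/25.5) = 39.03 mV
E_new = (26.7/1)·ln(245/25.5) = 60.41 mV
ΔE = 60.41 − (39.03) = 21.38 mV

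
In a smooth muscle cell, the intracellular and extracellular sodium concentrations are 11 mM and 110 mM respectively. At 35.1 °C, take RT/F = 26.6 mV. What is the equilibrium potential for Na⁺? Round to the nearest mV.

E = (26.6/z) · ln([Na⁺]_out/[Na⁺]_in) with z = +1.
= (26.6/1) · ln(110/11) = 26.60 · ln(10)
= 26.60 · (2.3026) = 61.25 mV

61 mV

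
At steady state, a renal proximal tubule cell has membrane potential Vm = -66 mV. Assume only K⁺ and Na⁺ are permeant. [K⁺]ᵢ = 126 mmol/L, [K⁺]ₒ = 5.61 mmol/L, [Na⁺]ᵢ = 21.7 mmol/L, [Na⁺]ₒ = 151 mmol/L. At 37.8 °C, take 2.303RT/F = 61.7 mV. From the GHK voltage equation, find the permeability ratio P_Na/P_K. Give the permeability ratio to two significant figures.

0.034

Let α = P_Na/P_K. GHK: Vm = 61.7·log₁₀[(Kₒ + α·Naₒ)/(Kᵢ + α·Naᵢ)].
10^(Vm/61.7) = 10^(-66.0/61.7) = 0.085174
So 0.085174·(Kᵢ + α·Naᵢ) = Kₒ + α·Naₒ → α = (0.085174·126.0 − 5.61) / (151.0 − 0.085174·21.7)
α = (10.73 − 5.61) / (151.0 − 1.848) = 5.122/149.2 = 0.03434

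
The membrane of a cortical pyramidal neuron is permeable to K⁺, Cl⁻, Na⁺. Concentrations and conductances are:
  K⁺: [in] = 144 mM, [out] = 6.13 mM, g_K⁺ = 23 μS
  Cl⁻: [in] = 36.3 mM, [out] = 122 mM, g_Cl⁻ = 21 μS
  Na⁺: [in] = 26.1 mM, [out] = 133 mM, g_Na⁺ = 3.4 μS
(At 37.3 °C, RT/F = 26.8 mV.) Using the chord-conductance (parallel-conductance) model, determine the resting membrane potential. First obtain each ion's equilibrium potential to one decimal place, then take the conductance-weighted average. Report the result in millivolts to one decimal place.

-52.3 mV

E_K⁺ = (26.8/1)·ln(6.13/144) = -84.6 mV
E_Cl⁻ = (26.8/-1)·ln(122/36.3) = -32.5 mV
E_Na⁺ = (26.8/1)·ln(133/26.1) = 43.6 mV
Vm = (Σ gᵢEᵢ)/(Σ gᵢ) = (23·-84.6 + 21·-32.5 + 3.4·43.6) / (23 + 21 + 3.4)
= -2480.06 / 47.4 = -52.32 mV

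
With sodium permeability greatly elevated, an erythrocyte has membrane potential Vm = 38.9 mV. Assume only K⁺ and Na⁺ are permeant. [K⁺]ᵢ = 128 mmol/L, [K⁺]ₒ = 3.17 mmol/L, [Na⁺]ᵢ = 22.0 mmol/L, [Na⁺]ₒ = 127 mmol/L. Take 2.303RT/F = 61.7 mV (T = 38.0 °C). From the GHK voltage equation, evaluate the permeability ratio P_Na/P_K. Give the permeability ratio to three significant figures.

16.4

Let α = P_Na/P_K. GHK: Vm = 61.7·log₁₀[(Kₒ + α·Naₒ)/(Kᵢ + α·Naᵢ)].
10^(Vm/61.7) = 10^(38.9/61.7) = 4.2704
So 4.2704·(Kᵢ + α·Naᵢ) = Kₒ + α·Naₒ → α = (4.2704·128.0 − 3.17) / (127.0 − 4.2704·22.0)
α = (546.6 − 3.17) / (127.0 − 93.95) = 543.4/33.05 = 16.44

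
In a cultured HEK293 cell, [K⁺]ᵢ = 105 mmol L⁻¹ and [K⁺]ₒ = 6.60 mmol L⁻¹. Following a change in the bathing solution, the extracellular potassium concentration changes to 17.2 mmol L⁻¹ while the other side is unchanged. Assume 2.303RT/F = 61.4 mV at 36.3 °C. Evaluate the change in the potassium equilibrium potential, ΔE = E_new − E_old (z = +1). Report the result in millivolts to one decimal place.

E_old = (61.4/1)·log₁₀(6.60/105) = -73.78 mV
E_new = (61.4/1)·log₁₀(17.2/105) = -48.24 mV
ΔE = -48.24 − (-73.78) = 25.54 mV

25.5 mV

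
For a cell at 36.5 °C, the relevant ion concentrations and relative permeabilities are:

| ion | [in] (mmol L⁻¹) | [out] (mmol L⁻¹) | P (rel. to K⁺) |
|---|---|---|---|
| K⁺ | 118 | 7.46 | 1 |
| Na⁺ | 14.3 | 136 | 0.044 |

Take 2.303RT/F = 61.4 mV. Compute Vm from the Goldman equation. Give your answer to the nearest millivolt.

Vm = 61.4 · log₁₀[(Σ P·[cation]ₒ + Σ P·[anion]ᵢ) / (Σ P·[cation]ᵢ + Σ P·[anion]ₒ)]
Numerator = 1×7.46 + 0.044×136 = 13.44
Denominator = 1×118 + 0.044×14.3 = 118.6
Vm = 61.4 · log₁₀(0.11333) = 61.4 × (-0.9457) = -58.06 mV

-58 mV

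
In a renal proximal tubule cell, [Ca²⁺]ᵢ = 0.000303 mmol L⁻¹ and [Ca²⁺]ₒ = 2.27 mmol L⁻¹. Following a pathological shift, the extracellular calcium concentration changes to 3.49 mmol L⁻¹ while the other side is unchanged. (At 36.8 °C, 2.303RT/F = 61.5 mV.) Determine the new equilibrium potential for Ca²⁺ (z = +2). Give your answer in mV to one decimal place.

After the shift: [Ca²⁺]_out = 3.49, [Ca²⁺]_in = 0.000303 mmol L⁻¹.
E_new = (61.5/2)·log₁₀(3.49/0.000303) = 30.75 · (4.0614) = 124.89 mV

124.9 mV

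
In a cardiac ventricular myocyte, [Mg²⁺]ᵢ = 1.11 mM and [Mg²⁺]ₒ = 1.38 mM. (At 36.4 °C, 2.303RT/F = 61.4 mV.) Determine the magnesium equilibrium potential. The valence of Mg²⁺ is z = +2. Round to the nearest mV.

E = (61.4/z) · log₁₀([Mg²⁺]_out/[Mg²⁺]_in) with z = +2.
= (61.4/2) · log₁₀(1.38/1.11) = 30.70 · log₁₀(1.243)
= 30.70 · (0.0946) = 2.90 mV

3 mV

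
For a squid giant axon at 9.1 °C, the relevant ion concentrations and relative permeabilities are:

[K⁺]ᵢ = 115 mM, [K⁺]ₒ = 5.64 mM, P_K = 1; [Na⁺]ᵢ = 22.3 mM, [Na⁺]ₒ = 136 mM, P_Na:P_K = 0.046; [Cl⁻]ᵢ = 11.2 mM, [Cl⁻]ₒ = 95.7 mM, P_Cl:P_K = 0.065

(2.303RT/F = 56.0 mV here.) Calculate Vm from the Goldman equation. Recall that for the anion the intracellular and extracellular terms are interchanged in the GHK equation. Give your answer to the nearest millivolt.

Vm = 56.0 · log₁₀[(Σ P·[cation]ₒ + Σ P·[anion]ᵢ) / (Σ P·[cation]ᵢ + Σ P·[anion]ₒ)]
Numerator = 1×5.64 + 0.046×136 + 0.065×11.2 = 12.62
Denominator = 1×115 + 0.046×22.3 + 0.065×95.7 = 122.2
Vm = 56.0 · log₁₀(0.10327) = 56.0 × (-0.9860) = -55.22 mV

-55 mV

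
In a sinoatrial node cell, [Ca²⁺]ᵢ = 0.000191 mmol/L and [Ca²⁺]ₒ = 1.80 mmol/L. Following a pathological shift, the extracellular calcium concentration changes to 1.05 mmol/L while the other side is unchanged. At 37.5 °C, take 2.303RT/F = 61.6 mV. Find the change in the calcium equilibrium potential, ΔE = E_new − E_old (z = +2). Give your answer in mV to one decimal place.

-7.2 mV

E_old = (61.6/2)·log₁₀(1.80/0.000191) = 122.41 mV
E_new = (61.6/2)·log₁₀(1.05/0.000191) = 115.20 mV
ΔE = 115.20 − (122.41) = -7.21 mV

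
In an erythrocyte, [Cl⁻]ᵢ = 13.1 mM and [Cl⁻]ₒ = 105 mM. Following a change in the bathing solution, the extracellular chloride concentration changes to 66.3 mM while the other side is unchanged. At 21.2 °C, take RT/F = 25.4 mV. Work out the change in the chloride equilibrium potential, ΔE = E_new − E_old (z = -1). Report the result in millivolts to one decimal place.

11.7 mV

E_old = (25.4/-1)·ln(105/13.1) = -52.87 mV
E_new = (25.4/-1)·ln(66.3/13.1) = -41.19 mV
ΔE = -41.19 − (-52.87) = 11.68 mV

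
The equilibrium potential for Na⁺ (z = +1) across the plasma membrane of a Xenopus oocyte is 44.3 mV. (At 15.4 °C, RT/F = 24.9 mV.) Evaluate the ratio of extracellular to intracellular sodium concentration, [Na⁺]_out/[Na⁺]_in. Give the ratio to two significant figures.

5.9

ln([out]/[in]) = E·z/(24.9) = 44.3 × 1 / 24.9 = 1.7791
[out]/[in] = e^(1.7791) = 5.925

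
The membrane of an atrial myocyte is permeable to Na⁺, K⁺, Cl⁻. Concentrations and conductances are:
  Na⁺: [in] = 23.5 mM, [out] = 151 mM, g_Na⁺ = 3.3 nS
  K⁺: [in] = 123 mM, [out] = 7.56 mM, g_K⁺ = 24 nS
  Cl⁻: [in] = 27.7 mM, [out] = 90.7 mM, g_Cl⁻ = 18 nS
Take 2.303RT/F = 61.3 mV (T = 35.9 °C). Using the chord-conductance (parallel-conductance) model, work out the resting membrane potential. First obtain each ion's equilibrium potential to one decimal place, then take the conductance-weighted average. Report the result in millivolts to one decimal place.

-48.3 mV

E_Na⁺ = (61.3/1)·log₁₀(151/23.5) = 49.5 mV
E_K⁺ = (61.3/1)·log₁₀(7.56/123) = -74.3 mV
E_Cl⁻ = (61.3/-1)·log₁₀(90.7/27.7) = -31.6 mV
Vm = (Σ gᵢEᵢ)/(Σ gᵢ) = (3.3·49.5 + 24·-74.3 + 18·-31.6) / (3.3 + 24 + 18)
= -2188.65 / 45.3 = -48.31 mV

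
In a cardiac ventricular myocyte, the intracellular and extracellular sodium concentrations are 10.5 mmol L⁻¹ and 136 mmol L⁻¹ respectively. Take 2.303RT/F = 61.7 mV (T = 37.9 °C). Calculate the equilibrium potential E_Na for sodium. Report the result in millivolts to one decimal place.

E = (61.7/z) · log₁₀([Na⁺]_out/[Na⁺]_in) with z = +1.
= (61.7/1) · log₁₀(136/10.5) = 61.70 · log₁₀(12.95)
= 61.70 · (1.1123) = 68.63 mV

68.6 mV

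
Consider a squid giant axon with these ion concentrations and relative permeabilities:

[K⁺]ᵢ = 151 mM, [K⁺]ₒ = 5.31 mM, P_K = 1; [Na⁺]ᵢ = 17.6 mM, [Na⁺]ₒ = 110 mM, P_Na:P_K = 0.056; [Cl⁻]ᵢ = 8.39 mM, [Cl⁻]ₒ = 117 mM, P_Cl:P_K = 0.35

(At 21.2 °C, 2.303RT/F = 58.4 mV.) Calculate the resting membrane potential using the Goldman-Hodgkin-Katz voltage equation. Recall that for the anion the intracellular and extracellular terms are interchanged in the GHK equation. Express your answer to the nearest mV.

-66 mV

Vm = 58.4 · log₁₀[(Σ P·[cation]ₒ + Σ P·[anion]ᵢ) / (Σ P·[cation]ᵢ + Σ P·[anion]ₒ)]
Numerator = 1×5.31 + 0.056×110 + 0.35×8.39 = 14.41
Denominator = 1×151 + 0.056×17.6 + 0.35×117 = 192.9
Vm = 58.4 · log₁₀(0.07467) = 58.4 × (-1.1269) = -65.81 mV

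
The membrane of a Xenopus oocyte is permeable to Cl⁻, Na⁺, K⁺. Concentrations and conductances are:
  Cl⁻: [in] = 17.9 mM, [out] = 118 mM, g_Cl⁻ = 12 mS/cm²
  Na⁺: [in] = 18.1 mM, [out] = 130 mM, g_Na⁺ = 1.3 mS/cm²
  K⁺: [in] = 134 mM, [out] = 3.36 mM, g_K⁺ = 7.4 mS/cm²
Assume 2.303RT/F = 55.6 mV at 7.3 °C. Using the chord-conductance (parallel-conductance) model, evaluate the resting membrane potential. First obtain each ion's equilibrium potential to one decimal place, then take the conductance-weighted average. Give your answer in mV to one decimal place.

E_Cl⁻ = (55.6/-1)·log₁₀(118/17.9) = -45.5 mV
E_Na⁺ = (55.6/1)·log₁₀(130/18.1) = 47.6 mV
E_K⁺ = (55.6/1)·log₁₀(3.36/134) = -89.0 mV
Vm = (Σ gᵢEᵢ)/(Σ gᵢ) = (12·-45.5 + 1.3·47.6 + 7.4·-89.0) / (12 + 1.3 + 7.4)
= -1142.72 / 20.7 = -55.20 mV

-55.2 mV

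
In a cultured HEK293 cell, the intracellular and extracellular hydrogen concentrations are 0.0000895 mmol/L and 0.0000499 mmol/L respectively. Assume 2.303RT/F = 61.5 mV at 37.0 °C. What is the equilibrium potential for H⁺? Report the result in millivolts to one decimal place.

-15.6 mV

E = (61.5/z) · log₁₀([H⁺]_out/[H⁺]_in) with z = +1.
= (61.5/1) · log₁₀(0.0000499/0.0000895) = 61.50 · log₁₀(0.5575)
= 61.50 · (-0.2537) = -15.60 mV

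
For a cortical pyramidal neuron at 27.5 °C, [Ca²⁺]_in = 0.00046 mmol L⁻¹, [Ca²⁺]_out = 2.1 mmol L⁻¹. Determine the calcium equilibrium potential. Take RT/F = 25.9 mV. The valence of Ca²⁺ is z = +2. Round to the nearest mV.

109 mV

E = (25.9/z) · ln([Ca²⁺]_out/[Ca²⁺]_in) with z = +2.
= (25.9/2) · ln(2.1/0.00046) = 12.95 · ln(4565)
= 12.95 · (8.4262) = 109.12 mV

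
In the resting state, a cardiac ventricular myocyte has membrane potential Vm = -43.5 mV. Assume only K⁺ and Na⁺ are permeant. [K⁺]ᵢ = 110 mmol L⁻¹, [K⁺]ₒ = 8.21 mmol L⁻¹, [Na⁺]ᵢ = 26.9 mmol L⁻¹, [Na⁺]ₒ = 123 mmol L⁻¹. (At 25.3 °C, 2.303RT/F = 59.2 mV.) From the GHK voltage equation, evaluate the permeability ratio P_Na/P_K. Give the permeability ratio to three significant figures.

Let α = P_Na/P_K. GHK: Vm = 59.2·log₁₀[(Kₒ + α·Naₒ)/(Kᵢ + α·Naᵢ)].
10^(Vm/59.2) = 10^(-43.5/59.2) = 0.18416
So 0.18416·(Kᵢ + α·Naᵢ) = Kₒ + α·Naₒ → α = (0.18416·110.0 − 8.21) / (123.0 − 0.18416·26.9)
α = (20.26 − 8.21) / (123.0 − 4.954) = 12.05/118 = 0.1021

0.102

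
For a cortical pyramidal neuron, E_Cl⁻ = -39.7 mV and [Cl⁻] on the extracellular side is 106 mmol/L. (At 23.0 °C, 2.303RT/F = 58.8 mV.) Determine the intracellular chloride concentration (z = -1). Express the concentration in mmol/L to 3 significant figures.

22.4 mmol/L

Nernst: E = (58.8/-1) · log₁₀([out]/[in]), so log₁₀([out]/[in]) = -39.7 × -1 / 58.8 = 0.6752.
[out]/[in] = 10^(0.6752) = 4.733.
[in] = 106 / 4.733 = 22.39 mmol/L.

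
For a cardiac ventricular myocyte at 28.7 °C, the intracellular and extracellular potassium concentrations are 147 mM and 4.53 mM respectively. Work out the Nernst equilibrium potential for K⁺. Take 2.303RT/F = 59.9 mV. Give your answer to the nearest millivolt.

E = (59.9/z) · log₁₀([K⁺]_out/[K⁺]_in) with z = +1.
= (59.9/1) · log₁₀(4.53/147) = 59.90 · log₁₀(0.03082)
= 59.90 · (-1.5112) = -90.52 mV

-91 mV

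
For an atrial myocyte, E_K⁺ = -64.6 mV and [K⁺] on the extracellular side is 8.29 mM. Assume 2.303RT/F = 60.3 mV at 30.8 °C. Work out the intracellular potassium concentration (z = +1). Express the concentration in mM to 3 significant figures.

Nernst: E = (60.3/1) · log₁₀([out]/[in]), so log₁₀([out]/[in]) = -64.6 × 1 / 60.3 = -1.0713.
[out]/[in] = 10^(-1.0713) = 0.08486.
[in] = 8.29 / 0.08486 = 97.69 mM.

97.7 mM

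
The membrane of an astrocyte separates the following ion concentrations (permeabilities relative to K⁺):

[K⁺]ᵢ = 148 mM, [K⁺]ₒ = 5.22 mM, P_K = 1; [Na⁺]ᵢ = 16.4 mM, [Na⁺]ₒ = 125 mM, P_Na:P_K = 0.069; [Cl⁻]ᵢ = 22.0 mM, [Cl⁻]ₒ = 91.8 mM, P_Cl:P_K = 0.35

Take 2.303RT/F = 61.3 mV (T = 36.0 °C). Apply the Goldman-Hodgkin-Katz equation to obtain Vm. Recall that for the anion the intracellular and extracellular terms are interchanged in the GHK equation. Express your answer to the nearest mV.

-57 mV

Vm = 61.3 · log₁₀[(Σ P·[cation]ₒ + Σ P·[anion]ᵢ) / (Σ P·[cation]ᵢ + Σ P·[anion]ₒ)]
Numerator = 1×5.22 + 0.069×125 + 0.35×22.0 = 21.54
Denominator = 1×148 + 0.069×16.4 + 0.35×91.8 = 181.3
Vm = 61.3 · log₁₀(0.11886) = 61.3 × (-0.9250) = -56.70 mV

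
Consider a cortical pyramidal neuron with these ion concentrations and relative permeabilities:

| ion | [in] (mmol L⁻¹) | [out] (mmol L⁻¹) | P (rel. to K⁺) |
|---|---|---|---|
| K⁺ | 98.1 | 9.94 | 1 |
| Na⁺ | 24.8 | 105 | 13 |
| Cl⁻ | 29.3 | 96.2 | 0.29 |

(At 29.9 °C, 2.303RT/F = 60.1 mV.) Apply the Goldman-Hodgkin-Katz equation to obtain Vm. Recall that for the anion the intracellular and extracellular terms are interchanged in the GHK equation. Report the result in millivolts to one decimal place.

29.4 mV

Vm = 60.1 · log₁₀[(Σ P·[cation]ₒ + Σ P·[anion]ᵢ) / (Σ P·[cation]ᵢ + Σ P·[anion]ₒ)]
Numerator = 1×9.94 + 13×105 + 0.29×29.3 = 1383
Denominator = 1×98.1 + 13×24.8 + 0.29×96.2 = 448.4
Vm = 60.1 · log₁₀(3.0853) = 60.1 × (0.4893) = 29.41 mV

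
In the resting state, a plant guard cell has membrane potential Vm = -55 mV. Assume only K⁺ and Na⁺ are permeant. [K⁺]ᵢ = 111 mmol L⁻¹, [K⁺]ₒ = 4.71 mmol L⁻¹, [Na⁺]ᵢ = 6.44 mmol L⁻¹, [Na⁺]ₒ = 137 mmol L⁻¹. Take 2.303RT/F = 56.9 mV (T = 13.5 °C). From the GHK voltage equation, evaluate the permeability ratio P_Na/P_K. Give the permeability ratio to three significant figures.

Let α = P_Na/P_K. GHK: Vm = 56.9·log₁₀[(Kₒ + α·Naₒ)/(Kᵢ + α·Naᵢ)].
10^(Vm/56.9) = 10^(-55.0/56.9) = 0.10799
So 0.10799·(Kᵢ + α·Naᵢ) = Kₒ + α·Naₒ → α = (0.10799·111.0 − 4.71) / (137.0 − 0.10799·6.44)
α = (11.99 − 4.71) / (137.0 − 0.6955) = 7.277/136.3 = 0.05339

0.0534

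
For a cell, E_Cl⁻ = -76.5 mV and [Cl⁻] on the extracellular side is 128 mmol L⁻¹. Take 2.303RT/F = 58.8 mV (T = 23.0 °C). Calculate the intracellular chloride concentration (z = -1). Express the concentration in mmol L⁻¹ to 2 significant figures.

Nernst: E = (58.8/-1) · log₁₀([out]/[in]), so log₁₀([out]/[in]) = -76.5 × -1 / 58.8 = 1.3010.
[out]/[in] = 10^(1.3010) = 20.
[in] = 128 / 20 = 6.4 mmol L⁻¹.

6.4 mmol L⁻¹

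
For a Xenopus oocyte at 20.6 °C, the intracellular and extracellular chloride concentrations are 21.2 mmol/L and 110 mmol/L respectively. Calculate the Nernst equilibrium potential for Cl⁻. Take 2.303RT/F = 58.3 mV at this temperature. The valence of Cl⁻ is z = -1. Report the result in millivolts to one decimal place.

E = (58.3/z) · log₁₀([Cl⁻]_out/[Cl⁻]_in) with z = -1.
For an anion, dividing by z = -1 reverses the sign.
= (58.3/-1) · log₁₀(110/21.2) = -58.30 · log₁₀(5.189)
= -58.30 · (0.7151) = -41.69 mV

-41.7 mV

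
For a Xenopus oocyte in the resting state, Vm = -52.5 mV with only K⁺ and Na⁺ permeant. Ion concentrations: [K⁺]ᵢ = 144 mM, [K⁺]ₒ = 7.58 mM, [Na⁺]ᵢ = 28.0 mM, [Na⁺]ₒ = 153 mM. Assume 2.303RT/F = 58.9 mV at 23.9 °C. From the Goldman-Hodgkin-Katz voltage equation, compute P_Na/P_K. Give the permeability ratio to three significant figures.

0.0730

Let α = P_Na/P_K. GHK: Vm = 58.9·log₁₀[(Kₒ + α·Naₒ)/(Kᵢ + α·Naᵢ)].
10^(Vm/58.9) = 10^(-52.5/58.9) = 0.12843
So 0.12843·(Kᵢ + α·Naᵢ) = Kₒ + α·Naₒ → α = (0.12843·144.0 − 7.58) / (153.0 − 0.12843·28.0)
α = (18.49 − 7.58) / (153.0 − 3.596) = 10.91/149.4 = 0.07305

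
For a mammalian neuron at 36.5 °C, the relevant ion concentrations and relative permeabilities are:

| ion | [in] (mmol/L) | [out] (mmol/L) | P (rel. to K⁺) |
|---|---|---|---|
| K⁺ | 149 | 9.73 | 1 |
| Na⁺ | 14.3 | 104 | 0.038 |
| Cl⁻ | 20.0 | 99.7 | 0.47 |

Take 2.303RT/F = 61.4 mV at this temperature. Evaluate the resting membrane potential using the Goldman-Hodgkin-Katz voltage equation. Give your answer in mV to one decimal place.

-57.1 mV

Vm = 61.4 · log₁₀[(Σ P·[cation]ₒ + Σ P·[anion]ᵢ) / (Σ P·[cation]ᵢ + Σ P·[anion]ₒ)]
Numerator = 1×9.73 + 0.038×104 + 0.47×20.0 = 23.08
Denominator = 1×149 + 0.038×14.3 + 0.47×99.7 = 196.4
Vm = 61.4 · log₁₀(0.11752) = 61.4 × (-0.9299) = -57.09 mV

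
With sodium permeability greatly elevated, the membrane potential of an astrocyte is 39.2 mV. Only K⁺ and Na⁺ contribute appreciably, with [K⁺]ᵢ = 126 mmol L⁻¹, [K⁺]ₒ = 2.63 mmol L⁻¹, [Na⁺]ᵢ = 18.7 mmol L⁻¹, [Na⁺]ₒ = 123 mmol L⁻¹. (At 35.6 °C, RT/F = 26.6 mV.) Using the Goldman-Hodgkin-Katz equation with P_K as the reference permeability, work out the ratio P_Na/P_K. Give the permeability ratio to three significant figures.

13.2

Let α = P_Na/P_K. GHK: Vm = 26.6·ln[(Kₒ + α·Naₒ)/(Kᵢ + α·Naᵢ)].
e^(Vm/26.6) = e^(39.2/26.6) = 4.3653
So 4.3653·(Kᵢ + α·Naᵢ) = Kₒ + α·Naₒ → α = (4.3653·126.0 − 2.63) / (123.0 − 4.3653·18.7)
α = (550 − 2.63) / (123.0 − 81.63) = 547.4/41.37 = 13.23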